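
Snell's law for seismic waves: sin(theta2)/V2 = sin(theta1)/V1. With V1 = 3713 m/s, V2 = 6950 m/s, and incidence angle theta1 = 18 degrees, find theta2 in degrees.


sin(theta1) = sin(18 deg) = 0.309017
sin(theta2) = V2/V1 * sin(theta1) = 6950/3713 * 0.309017 = 0.578419
theta2 = arcsin(0.578419) = 35.3394 degrees

35.3394


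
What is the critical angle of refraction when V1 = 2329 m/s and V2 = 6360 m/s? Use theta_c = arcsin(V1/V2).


V1/V2 = 2329/6360 = 0.366195
theta_c = arcsin(0.366195) = 21.4811 degrees

21.4811


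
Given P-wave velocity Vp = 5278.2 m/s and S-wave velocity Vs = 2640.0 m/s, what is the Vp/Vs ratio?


Vp/Vs = 5278.2 / 2640.0
= 1.9993

1.9993


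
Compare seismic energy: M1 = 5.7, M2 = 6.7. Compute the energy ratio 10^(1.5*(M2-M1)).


M2 - M1 = 6.7 - 5.7 = 1.0
1.5 * 1.0 = 1.5
ratio = 10^1.5 = 31.62

31.62


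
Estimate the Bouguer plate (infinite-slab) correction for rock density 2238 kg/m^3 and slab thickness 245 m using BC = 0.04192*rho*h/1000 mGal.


BC = 0.04192 * rho * h / 1000
= 0.04192 * 2238 * 245 / 1000
= 22.9852 mGal

22.9852


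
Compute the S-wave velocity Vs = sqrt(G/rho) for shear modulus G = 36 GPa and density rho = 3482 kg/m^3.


Convert G to Pa: G = 36e9 Pa
Compute G/rho = 36e9 / 3482 = 10338885.6979
Vs = sqrt(10338885.6979) = 3215.41 m/s

3215.41


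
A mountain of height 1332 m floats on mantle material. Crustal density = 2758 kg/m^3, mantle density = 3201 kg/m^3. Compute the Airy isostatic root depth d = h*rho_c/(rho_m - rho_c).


rho_m - rho_c = 3201 - 2758 = 443
d = 1332 * 2758 / 443
= 3673656 / 443
= 8292.68 m

8292.68


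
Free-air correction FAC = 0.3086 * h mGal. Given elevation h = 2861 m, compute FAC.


FAC = 0.3086 * h
= 0.3086 * 2861
= 882.9046 mGal

882.9046


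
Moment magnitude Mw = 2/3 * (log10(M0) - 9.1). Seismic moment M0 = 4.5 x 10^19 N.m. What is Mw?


log10(M0) = log10(4.5 x 10^19) = 19.6532
Mw = 2/3 * (19.6532 - 9.1)
= 2/3 * 10.5532
= 7.04

7.04


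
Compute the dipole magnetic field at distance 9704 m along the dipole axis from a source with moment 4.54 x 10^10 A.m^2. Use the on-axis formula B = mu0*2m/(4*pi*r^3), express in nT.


m = 4.54 x 10^10 = 45400000000 A.m^2
2m = 90800000000 A.m^2
r^3 = 9704^3 = 913802545664
B = (4pi*10^-7) * 90800000000 / (4*pi * 913802545664) * 1e9
= 114102.645178 / 11483181457158.7 * 1e9
= 9.9365 nT

9.9365


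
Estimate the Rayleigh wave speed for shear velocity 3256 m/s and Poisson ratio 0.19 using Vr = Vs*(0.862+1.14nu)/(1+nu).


Numerator factor = 0.862 + 1.14*0.19 = 1.0786
Denominator = 1 + 0.19 = 1.19
Vr = 3256 * 1.0786 / 1.19 = 2951.19 m/s

2951.19


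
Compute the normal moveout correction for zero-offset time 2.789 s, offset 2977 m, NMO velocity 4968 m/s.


x/Vnmo = 2977/4968 = 0.599235
(x/Vnmo)^2 = 0.359083
t0^2 = 7.778521
sqrt(7.778521 + 0.359083) = 2.852649
dt = 2.852649 - 2.789 = 0.063649

0.063649


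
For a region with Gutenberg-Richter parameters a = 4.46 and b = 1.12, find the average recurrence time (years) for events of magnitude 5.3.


log10(N) = 4.46 - 1.12*5.3 = -1.476
N = 10^-1.476 = 0.03342
T = 1/N = 1/0.03342 = 29.9226 years

29.9226


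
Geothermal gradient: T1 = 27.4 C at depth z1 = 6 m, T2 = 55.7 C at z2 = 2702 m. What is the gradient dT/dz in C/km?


dT = 55.7 - 27.4 = 28.3 C
dz = 2702 - 6 = 2696 m
gradient = dT/dz * 1000 = 28.3/2696 * 1000 = 10.497 C/km

10.497


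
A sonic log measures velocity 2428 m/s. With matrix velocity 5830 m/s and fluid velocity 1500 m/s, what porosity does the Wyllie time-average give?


1/V - 1/Vm = 1/2428 - 1/5830 = 0.00024034
1/Vf - 1/Vm = 1/1500 - 1/5830 = 0.00049514
phi = 0.00024034 / 0.00049514 = 0.4854

0.4854


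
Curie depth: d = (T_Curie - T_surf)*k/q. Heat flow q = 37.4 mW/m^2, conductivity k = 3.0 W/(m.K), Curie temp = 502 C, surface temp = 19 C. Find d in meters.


T_Curie - T_surf = 502 - 19 = 483 C
Convert q to W/m^2: 37.4 mW/m^2 = 0.0374 W/m^2
d = 483 * 3.0 / 0.0374 = 38743.32 m

38743.32


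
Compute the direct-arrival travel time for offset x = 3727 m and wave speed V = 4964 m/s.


t = x / V
= 3727 / 4964
= 0.7508 s

0.7508


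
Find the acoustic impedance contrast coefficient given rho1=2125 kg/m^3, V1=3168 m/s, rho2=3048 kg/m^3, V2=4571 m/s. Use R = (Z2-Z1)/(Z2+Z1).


Z1 = 2125 * 3168 = 6732000
Z2 = 3048 * 4571 = 13932408
R = (13932408 - 6732000) / (13932408 + 6732000) = 7200408 / 20664408 = 0.3484

0.3484


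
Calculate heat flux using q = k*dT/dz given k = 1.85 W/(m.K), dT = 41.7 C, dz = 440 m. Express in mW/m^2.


q = k * dT / dz * 1000
= 1.85 * 41.7 / 440 * 1000
= 0.17533 * 1000
= 175.3295 mW/m^2

175.3295


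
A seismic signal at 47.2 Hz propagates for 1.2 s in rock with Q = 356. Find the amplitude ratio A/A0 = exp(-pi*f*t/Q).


pi*f*t/Q = pi*47.2*1.2/356 = 0.499831
A/A0 = exp(-0.499831) = 0.606633

0.606633


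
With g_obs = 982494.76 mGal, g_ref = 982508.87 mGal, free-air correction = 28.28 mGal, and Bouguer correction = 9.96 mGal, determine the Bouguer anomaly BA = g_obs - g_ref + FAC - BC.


BA = g_obs - g_ref + FAC - BC
= 982494.76 - 982508.87 + 28.28 - 9.96
= 4.21 mGal

4.21


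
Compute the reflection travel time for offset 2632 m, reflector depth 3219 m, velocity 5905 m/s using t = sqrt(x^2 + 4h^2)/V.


x^2 + 4h^2 = 2632^2 + 4*3219^2 = 6927424 + 41447844 = 48375268
sqrt(48375268) = 6955.2331
t = 6955.2331 / 5905 = 1.1779 s

1.1779


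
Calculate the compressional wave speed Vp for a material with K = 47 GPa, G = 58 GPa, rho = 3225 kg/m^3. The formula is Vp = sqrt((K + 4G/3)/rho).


First compute the effective modulus:
K + 4G/3 = 47e9 + 4*58e9/3 = 124333333333.33 Pa
Then divide by density:
124333333333.33 / 3225 = 38552971.5762 Pa/(kg/m^3)
Take the square root:
Vp = sqrt(38552971.5762) = 6209.1 m/s

6209.1


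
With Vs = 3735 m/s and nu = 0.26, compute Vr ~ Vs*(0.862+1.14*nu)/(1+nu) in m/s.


Numerator factor = 0.862 + 1.14*0.26 = 1.1584
Denominator = 1 + 0.26 = 1.26
Vr = 3735 * 1.1584 / 1.26 = 3433.83 m/s

3433.83


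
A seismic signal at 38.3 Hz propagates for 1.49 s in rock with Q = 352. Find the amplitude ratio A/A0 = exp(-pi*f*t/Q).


pi*f*t/Q = pi*38.3*1.49/352 = 0.509322
A/A0 = exp(-0.509322) = 0.600903

0.600903


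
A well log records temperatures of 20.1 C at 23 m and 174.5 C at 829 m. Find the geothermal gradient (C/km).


dT = 174.5 - 20.1 = 154.4 C
dz = 829 - 23 = 806 m
gradient = dT/dz * 1000 = 154.4/806 * 1000 = 191.5633 C/km

191.5633


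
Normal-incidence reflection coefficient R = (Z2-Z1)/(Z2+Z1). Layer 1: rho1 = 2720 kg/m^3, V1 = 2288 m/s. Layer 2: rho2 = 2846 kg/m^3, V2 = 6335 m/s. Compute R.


Z1 = 2720 * 2288 = 6223360
Z2 = 2846 * 6335 = 18029410
R = (18029410 - 6223360) / (18029410 + 6223360) = 11806050 / 24252770 = 0.4868

0.4868


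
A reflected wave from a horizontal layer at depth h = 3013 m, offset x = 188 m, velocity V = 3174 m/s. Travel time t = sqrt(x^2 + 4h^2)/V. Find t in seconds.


x^2 + 4h^2 = 188^2 + 4*3013^2 = 35344 + 36312676 = 36348020
sqrt(36348020) = 6028.9319
t = 6028.9319 / 3174 = 1.8995 s

1.8995


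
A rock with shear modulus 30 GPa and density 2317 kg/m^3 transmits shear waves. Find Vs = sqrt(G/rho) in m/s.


Convert G to Pa: G = 30e9 Pa
Compute G/rho = 30e9 / 2317 = 12947777.2982
Vs = sqrt(12947777.2982) = 3598.3 m/s

3598.3


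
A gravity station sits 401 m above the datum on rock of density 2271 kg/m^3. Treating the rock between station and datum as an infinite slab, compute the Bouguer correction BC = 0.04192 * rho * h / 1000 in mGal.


BC = 0.04192 * rho * h / 1000
= 0.04192 * 2271 * 401 / 1000
= 38.1753 mGal

38.1753


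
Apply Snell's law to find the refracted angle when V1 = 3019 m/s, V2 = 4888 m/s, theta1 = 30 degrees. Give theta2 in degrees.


sin(theta1) = sin(30 deg) = 0.5
sin(theta2) = V2/V1 * sin(theta1) = 4888/3019 * 0.5 = 0.80954
theta2 = arcsin(0.80954) = 54.051 degrees

54.051


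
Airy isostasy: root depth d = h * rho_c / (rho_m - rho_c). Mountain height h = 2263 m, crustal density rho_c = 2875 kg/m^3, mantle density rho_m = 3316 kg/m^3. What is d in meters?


rho_m - rho_c = 3316 - 2875 = 441
d = 2263 * 2875 / 441
= 6506125 / 441
= 14753.12 m

14753.12


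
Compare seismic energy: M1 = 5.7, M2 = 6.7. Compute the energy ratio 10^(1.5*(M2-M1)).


M2 - M1 = 6.7 - 5.7 = 1.0
1.5 * 1.0 = 1.5
ratio = 10^1.5 = 31.62

31.62


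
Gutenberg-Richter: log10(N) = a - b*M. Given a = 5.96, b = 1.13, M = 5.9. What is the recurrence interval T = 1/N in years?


log10(N) = 5.96 - 1.13*5.9 = -0.707
N = 10^-0.707 = 0.196336
T = 1/N = 1/0.196336 = 5.0933 years

5.0933


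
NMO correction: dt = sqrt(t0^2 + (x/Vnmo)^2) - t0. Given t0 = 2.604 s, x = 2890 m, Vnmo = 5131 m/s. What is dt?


x/Vnmo = 2890/5131 = 0.563243
(x/Vnmo)^2 = 0.317243
t0^2 = 6.780816
sqrt(6.780816 + 0.317243) = 2.664218
dt = 2.664218 - 2.604 = 0.060218

0.060218


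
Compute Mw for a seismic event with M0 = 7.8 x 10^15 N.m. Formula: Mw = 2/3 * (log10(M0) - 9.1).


log10(M0) = log10(7.8 x 10^15) = 15.8921
Mw = 2/3 * (15.8921 - 9.1)
= 2/3 * 6.7921
= 4.53

4.53


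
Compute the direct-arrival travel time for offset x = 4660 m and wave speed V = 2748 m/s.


t = x / V
= 4660 / 2748
= 1.6958 s

1.6958


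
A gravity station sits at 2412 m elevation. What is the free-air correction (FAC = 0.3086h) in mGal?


FAC = 0.3086 * h
= 0.3086 * 2412
= 744.3432 mGal

744.3432


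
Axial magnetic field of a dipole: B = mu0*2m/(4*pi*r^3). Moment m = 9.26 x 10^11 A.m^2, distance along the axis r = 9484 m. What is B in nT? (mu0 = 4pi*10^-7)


m = 9.26 x 10^11 = 926000000000 A.m^2
2m = 1852000000000 A.m^2
r^3 = 9484^3 = 853050291904
B = (4pi*10^-7) * 1852000000000 / (4*pi * 853050291904) * 1e9
= 2327291.837779 / 10719746120752.94 * 1e9
= 217.1033 nT

217.1033


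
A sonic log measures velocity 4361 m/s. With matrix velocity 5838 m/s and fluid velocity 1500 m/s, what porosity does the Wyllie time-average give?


1/V - 1/Vm = 1/4361 - 1/5838 = 5.801e-05
1/Vf - 1/Vm = 1/1500 - 1/5838 = 0.00049538
phi = 5.801e-05 / 0.00049538 = 0.1171

0.1171


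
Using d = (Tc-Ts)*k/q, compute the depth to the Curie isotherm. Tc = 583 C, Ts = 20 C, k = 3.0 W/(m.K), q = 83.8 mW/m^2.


T_Curie - T_surf = 583 - 20 = 563 C
Convert q to W/m^2: 83.8 mW/m^2 = 0.0838 W/m^2
d = 563 * 3.0 / 0.0838 = 20155.13 m

20155.13


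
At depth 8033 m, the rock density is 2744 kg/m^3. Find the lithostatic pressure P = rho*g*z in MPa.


P = rho * g * z / 1e6
= 2744 * 9.81 * 8033 / 1e6
= 216237435.12 / 1e6
= 216.2374 MPa

216.2374


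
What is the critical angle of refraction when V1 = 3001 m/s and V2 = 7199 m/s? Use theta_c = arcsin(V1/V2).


V1/V2 = 3001/7199 = 0.416863
theta_c = arcsin(0.416863) = 24.6367 degrees

24.6367


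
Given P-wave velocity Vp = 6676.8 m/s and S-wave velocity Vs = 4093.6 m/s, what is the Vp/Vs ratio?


Vp/Vs = 6676.8 / 4093.6
= 1.631

1.631


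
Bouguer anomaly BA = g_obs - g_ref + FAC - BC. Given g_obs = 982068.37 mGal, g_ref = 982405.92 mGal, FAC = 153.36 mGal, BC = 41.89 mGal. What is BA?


BA = g_obs - g_ref + FAC - BC
= 982068.37 - 982405.92 + 153.36 - 41.89
= -226.08 mGal

-226.08


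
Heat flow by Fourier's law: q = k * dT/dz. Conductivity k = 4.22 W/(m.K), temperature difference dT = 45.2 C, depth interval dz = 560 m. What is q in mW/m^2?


q = k * dT / dz * 1000
= 4.22 * 45.2 / 560 * 1000
= 0.340614 * 1000
= 340.6143 mW/m^2

340.6143


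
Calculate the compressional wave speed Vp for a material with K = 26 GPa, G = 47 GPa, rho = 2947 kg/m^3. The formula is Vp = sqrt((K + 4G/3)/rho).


First compute the effective modulus:
K + 4G/3 = 26e9 + 4*47e9/3 = 88666666666.67 Pa
Then divide by density:
88666666666.67 / 2947 = 30087094.2201 Pa/(kg/m^3)
Take the square root:
Vp = sqrt(30087094.2201) = 5485.17 m/s

5485.17


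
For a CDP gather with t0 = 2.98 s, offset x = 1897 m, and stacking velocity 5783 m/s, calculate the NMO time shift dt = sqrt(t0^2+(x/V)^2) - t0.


x/Vnmo = 1897/5783 = 0.32803
(x/Vnmo)^2 = 0.107604
t0^2 = 8.8804
sqrt(8.8804 + 0.107604) = 2.998
dt = 2.998 - 2.98 = 0.018

0.018


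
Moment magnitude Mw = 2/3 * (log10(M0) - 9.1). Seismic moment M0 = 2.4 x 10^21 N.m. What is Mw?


log10(M0) = log10(2.4 x 10^21) = 21.3802
Mw = 2/3 * (21.3802 - 9.1)
= 2/3 * 12.2802
= 8.19

8.19


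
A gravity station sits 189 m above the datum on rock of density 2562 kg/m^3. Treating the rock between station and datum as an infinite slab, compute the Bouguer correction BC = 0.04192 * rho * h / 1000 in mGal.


BC = 0.04192 * rho * h / 1000
= 0.04192 * 2562 * 189 / 1000
= 20.2984 mGal

20.2984


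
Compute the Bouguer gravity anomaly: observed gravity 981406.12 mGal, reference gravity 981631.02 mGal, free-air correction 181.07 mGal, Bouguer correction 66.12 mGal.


BA = g_obs - g_ref + FAC - BC
= 981406.12 - 981631.02 + 181.07 - 66.12
= -109.95 mGal

-109.95


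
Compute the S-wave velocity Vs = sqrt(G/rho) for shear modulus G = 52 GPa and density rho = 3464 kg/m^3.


Convert G to Pa: G = 52e9 Pa
Compute G/rho = 52e9 / 3464 = 15011547.3441
Vs = sqrt(15011547.3441) = 3874.47 m/s

3874.47


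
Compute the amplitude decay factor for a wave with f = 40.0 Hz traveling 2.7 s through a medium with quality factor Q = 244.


pi*f*t/Q = pi*40.0*2.7/244 = 1.390541
A/A0 = exp(-1.390541) = 0.248941

0.248941


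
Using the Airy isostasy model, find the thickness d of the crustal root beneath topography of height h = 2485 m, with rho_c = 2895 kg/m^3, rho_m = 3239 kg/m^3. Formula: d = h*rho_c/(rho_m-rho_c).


rho_m - rho_c = 3239 - 2895 = 344
d = 2485 * 2895 / 344
= 7194075 / 344
= 20913.01 m

20913.01


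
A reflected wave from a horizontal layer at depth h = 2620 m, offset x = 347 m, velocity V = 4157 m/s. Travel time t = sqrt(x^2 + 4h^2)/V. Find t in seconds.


x^2 + 4h^2 = 347^2 + 4*2620^2 = 120409 + 27457600 = 27578009
sqrt(27578009) = 5251.4768
t = 5251.4768 / 4157 = 1.2633 s

1.2633


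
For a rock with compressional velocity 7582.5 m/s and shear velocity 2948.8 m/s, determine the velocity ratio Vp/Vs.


Vp/Vs = 7582.5 / 2948.8
= 2.5714

2.5714


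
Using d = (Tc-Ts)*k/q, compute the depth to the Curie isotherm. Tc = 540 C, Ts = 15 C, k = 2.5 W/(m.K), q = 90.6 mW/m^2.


T_Curie - T_surf = 540 - 15 = 525 C
Convert q to W/m^2: 90.6 mW/m^2 = 0.0906 W/m^2
d = 525 * 2.5 / 0.0906 = 14486.75 m

14486.75


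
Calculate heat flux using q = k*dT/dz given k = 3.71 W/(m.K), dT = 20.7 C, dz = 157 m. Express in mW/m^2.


q = k * dT / dz * 1000
= 3.71 * 20.7 / 157 * 1000
= 0.489153 * 1000
= 489.1529 mW/m^2

489.1529


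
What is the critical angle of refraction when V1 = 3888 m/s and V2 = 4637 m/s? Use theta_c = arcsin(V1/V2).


V1/V2 = 3888/4637 = 0.838473
theta_c = arcsin(0.838473) = 56.9792 degrees

56.9792


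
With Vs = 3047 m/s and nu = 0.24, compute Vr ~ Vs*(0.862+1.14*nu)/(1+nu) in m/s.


Numerator factor = 0.862 + 1.14*0.24 = 1.1356
Denominator = 1 + 0.24 = 1.24
Vr = 3047 * 1.1356 / 1.24 = 2790.46 m/s

2790.46


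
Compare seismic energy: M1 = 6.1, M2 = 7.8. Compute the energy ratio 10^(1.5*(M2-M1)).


M2 - M1 = 7.8 - 6.1 = 1.7
1.5 * 1.7 = 2.55
ratio = 10^2.55 = 354.81

354.81


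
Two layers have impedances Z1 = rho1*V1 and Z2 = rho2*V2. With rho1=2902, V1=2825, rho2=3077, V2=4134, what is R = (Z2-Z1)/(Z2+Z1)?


Z1 = 2902 * 2825 = 8198150
Z2 = 3077 * 4134 = 12720318
R = (12720318 - 8198150) / (12720318 + 8198150) = 4522168 / 20918468 = 0.2162

0.2162


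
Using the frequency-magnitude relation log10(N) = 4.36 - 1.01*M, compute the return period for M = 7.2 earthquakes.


log10(N) = 4.36 - 1.01*7.2 = -2.912
N = 10^-2.912 = 0.001225
T = 1/N = 1/0.001225 = 816.5824 years

816.5824


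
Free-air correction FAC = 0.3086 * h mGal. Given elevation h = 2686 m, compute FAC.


FAC = 0.3086 * h
= 0.3086 * 2686
= 828.8996 mGal

828.8996


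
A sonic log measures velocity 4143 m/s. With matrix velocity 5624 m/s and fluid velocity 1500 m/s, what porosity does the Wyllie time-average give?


1/V - 1/Vm = 1/4143 - 1/5624 = 6.356e-05
1/Vf - 1/Vm = 1/1500 - 1/5624 = 0.00048886
phi = 6.356e-05 / 0.00048886 = 0.13

0.13


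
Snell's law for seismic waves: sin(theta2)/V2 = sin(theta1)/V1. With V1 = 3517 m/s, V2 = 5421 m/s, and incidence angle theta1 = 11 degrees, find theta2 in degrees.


sin(theta1) = sin(11 deg) = 0.190809
sin(theta2) = V2/V1 * sin(theta1) = 5421/3517 * 0.190809 = 0.294107
theta2 = arcsin(0.294107) = 17.104 degrees

17.104


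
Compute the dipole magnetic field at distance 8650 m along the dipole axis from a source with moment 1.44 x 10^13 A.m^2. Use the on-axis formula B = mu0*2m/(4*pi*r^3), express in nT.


m = 1.44 x 10^13 = 14400000000000 A.m^2
2m = 28800000000000 A.m^2
r^3 = 8650^3 = 647214625000
B = (4pi*10^-7) * 28800000000000 / (4*pi * 647214625000) * 1e9
= 36191147.369354 / 8133138844783.49 * 1e9
= 4449.8376 nT

4449.8376


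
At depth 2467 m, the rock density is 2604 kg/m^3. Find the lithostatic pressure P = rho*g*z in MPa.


P = rho * g * z / 1e6
= 2604 * 9.81 * 2467 / 1e6
= 63020107.08 / 1e6
= 63.0201 MPa

63.0201


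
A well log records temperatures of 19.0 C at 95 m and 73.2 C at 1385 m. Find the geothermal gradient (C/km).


dT = 73.2 - 19.0 = 54.2 C
dz = 1385 - 95 = 1290 m
gradient = dT/dz * 1000 = 54.2/1290 * 1000 = 42.0155 C/km

42.0155


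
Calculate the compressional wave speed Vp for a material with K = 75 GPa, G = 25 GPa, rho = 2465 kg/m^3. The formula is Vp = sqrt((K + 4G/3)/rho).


First compute the effective modulus:
K + 4G/3 = 75e9 + 4*25e9/3 = 108333333333.33 Pa
Then divide by density:
108333333333.33 / 2465 = 43948613.9283 Pa/(kg/m^3)
Take the square root:
Vp = sqrt(43948613.9283) = 6629.38 m/s

6629.38


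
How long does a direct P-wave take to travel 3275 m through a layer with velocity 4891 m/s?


t = x / V
= 3275 / 4891
= 0.6696 s

0.6696


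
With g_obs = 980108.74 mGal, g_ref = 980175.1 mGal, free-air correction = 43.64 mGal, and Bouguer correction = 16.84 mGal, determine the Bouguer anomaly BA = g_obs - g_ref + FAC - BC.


BA = g_obs - g_ref + FAC - BC
= 980108.74 - 980175.1 + 43.64 - 16.84
= -39.56 mGal

-39.56


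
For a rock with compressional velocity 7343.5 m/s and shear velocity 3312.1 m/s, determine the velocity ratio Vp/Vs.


Vp/Vs = 7343.5 / 3312.1
= 2.2172

2.2172


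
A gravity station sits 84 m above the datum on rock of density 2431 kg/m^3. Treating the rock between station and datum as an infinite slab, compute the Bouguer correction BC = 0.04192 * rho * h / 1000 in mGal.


BC = 0.04192 * rho * h / 1000
= 0.04192 * 2431 * 84 / 1000
= 8.5602 mGal

8.5602


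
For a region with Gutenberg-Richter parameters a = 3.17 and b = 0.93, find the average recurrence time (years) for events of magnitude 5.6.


log10(N) = 3.17 - 0.93*5.6 = -2.038
N = 10^-2.038 = 0.009162
T = 1/N = 1/0.009162 = 109.144 years

109.144


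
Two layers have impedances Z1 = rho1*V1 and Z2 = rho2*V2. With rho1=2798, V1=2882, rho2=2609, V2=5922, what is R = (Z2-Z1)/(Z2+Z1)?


Z1 = 2798 * 2882 = 8063836
Z2 = 2609 * 5922 = 15450498
R = (15450498 - 8063836) / (15450498 + 8063836) = 7386662 / 23514334 = 0.3141

0.3141


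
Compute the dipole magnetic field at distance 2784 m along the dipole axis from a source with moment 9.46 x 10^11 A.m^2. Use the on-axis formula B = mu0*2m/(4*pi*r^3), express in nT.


m = 9.46 x 10^11 = 946000000000 A.m^2
2m = 1892000000000 A.m^2
r^3 = 2784^3 = 21577826304
B = (4pi*10^-7) * 1892000000000 / (4*pi * 21577826304) * 1e9
= 2377557.320237 / 271154962388.33 * 1e9
= 8768.2604 nT

8768.2604


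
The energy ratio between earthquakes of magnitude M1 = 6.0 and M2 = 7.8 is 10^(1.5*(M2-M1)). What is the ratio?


M2 - M1 = 7.8 - 6.0 = 1.8
1.5 * 1.8 = 2.7
ratio = 10^2.7 = 501.19

501.19


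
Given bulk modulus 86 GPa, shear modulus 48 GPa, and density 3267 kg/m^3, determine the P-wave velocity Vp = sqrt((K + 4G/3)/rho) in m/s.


First compute the effective modulus:
K + 4G/3 = 86e9 + 4*48e9/3 = 150000000000.0 Pa
Then divide by density:
150000000000.0 / 3267 = 45913682.2773 Pa/(kg/m^3)
Take the square root:
Vp = sqrt(45913682.2773) = 6775.96 m/s

6775.96


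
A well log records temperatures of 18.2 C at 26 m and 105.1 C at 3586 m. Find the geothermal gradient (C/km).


dT = 105.1 - 18.2 = 86.9 C
dz = 3586 - 26 = 3560 m
gradient = dT/dz * 1000 = 86.9/3560 * 1000 = 24.4101 C/km

24.4101


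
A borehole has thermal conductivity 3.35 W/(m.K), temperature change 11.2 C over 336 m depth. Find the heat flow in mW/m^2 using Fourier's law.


q = k * dT / dz * 1000
= 3.35 * 11.2 / 336 * 1000
= 0.111667 * 1000
= 111.6667 mW/m^2

111.6667


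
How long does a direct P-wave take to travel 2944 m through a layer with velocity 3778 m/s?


t = x / V
= 2944 / 3778
= 0.7792 s

0.7792


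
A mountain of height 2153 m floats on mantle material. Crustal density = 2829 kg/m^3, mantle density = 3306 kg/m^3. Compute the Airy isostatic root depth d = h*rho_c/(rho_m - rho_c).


rho_m - rho_c = 3306 - 2829 = 477
d = 2153 * 2829 / 477
= 6090837 / 477
= 12769.05 m

12769.05


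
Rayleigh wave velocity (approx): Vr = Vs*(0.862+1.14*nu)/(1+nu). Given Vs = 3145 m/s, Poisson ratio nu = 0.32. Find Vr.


Numerator factor = 0.862 + 1.14*0.32 = 1.2268
Denominator = 1 + 0.32 = 1.32
Vr = 3145 * 1.2268 / 1.32 = 2922.94 m/s

2922.94


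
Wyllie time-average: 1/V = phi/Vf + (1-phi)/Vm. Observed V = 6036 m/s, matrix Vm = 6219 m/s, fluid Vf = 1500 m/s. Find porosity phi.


1/V - 1/Vm = 1/6036 - 1/6219 = 4.88e-06
1/Vf - 1/Vm = 1/1500 - 1/6219 = 0.00050587
phi = 4.88e-06 / 0.00050587 = 0.0096

0.0096


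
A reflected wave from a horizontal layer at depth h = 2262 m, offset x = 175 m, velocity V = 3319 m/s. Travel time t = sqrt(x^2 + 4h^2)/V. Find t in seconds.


x^2 + 4h^2 = 175^2 + 4*2262^2 = 30625 + 20466576 = 20497201
sqrt(20497201) = 4527.3835
t = 4527.3835 / 3319 = 1.3641 s

1.3641


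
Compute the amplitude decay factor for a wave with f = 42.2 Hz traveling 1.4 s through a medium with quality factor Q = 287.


pi*f*t/Q = pi*42.2*1.4/287 = 0.646708
A/A0 = exp(-0.646708) = 0.523767

0.523767


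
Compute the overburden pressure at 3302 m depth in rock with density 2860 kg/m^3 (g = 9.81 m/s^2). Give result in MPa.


P = rho * g * z / 1e6
= 2860 * 9.81 * 3302 / 1e6
= 92642893.2 / 1e6
= 92.6429 MPa

92.6429


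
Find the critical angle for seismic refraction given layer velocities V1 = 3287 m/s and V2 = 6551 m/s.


V1/V2 = 3287/6551 = 0.501755
theta_c = arcsin(0.501755) = 30.1162 degrees

30.1162


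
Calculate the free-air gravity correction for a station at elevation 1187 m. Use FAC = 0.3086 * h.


FAC = 0.3086 * h
= 0.3086 * 1187
= 366.3082 mGal

366.3082


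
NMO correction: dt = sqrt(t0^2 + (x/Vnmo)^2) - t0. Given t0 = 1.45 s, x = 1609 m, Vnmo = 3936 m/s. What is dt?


x/Vnmo = 1609/3936 = 0.408791
(x/Vnmo)^2 = 0.16711
t0^2 = 2.1025
sqrt(2.1025 + 0.16711) = 1.506522
dt = 1.506522 - 1.45 = 0.056522

0.056522


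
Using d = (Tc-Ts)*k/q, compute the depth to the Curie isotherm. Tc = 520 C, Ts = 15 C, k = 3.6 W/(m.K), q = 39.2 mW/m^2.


T_Curie - T_surf = 520 - 15 = 505 C
Convert q to W/m^2: 39.2 mW/m^2 = 0.0392 W/m^2
d = 505 * 3.6 / 0.0392 = 46377.55 m

46377.55


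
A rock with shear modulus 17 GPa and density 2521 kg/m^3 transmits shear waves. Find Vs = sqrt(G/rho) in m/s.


Convert G to Pa: G = 17e9 Pa
Compute G/rho = 17e9 / 2521 = 6743355.8112
Vs = sqrt(6743355.8112) = 2596.8 m/s

2596.8


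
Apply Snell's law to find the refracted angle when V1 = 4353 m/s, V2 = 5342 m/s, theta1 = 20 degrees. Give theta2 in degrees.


sin(theta1) = sin(20 deg) = 0.34202
sin(theta2) = V2/V1 * sin(theta1) = 5342/4353 * 0.34202 = 0.419727
theta2 = arcsin(0.419727) = 24.8174 degrees

24.8174


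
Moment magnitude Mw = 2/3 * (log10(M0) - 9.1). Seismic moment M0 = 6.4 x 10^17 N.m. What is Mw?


log10(M0) = log10(6.4 x 10^17) = 17.8062
Mw = 2/3 * (17.8062 - 9.1)
= 2/3 * 8.7062
= 5.8

5.8


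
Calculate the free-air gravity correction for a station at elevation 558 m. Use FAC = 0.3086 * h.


FAC = 0.3086 * h
= 0.3086 * 558
= 172.1988 mGal

172.1988


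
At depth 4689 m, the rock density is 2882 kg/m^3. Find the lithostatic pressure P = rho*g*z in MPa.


P = rho * g * z / 1e6
= 2882 * 9.81 * 4689 / 1e6
= 132569377.38 / 1e6
= 132.5694 MPa

132.5694


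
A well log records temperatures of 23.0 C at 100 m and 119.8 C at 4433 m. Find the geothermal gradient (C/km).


dT = 119.8 - 23.0 = 96.8 C
dz = 4433 - 100 = 4333 m
gradient = dT/dz * 1000 = 96.8/4333 * 1000 = 22.3402 C/km

22.3402


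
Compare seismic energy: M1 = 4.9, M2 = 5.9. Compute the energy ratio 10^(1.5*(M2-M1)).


M2 - M1 = 5.9 - 4.9 = 1.0
1.5 * 1.0 = 1.5
ratio = 10^1.5 = 31.62

31.62


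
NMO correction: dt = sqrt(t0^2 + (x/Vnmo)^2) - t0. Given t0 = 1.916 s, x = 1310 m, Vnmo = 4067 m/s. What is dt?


x/Vnmo = 1310/4067 = 0.322105
(x/Vnmo)^2 = 0.103751
t0^2 = 3.671056
sqrt(3.671056 + 0.103751) = 1.942886
dt = 1.942886 - 1.916 = 0.026886

0.026886


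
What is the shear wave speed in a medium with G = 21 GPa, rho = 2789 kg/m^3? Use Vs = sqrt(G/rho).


Convert G to Pa: G = 21e9 Pa
Compute G/rho = 21e9 / 2789 = 7529580.4948
Vs = sqrt(7529580.4948) = 2744.01 m/s

2744.01


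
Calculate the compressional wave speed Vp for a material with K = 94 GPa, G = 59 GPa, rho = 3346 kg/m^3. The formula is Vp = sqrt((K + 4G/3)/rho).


First compute the effective modulus:
K + 4G/3 = 94e9 + 4*59e9/3 = 172666666666.67 Pa
Then divide by density:
172666666666.67 / 3346 = 51603905.1604 Pa/(kg/m^3)
Take the square root:
Vp = sqrt(51603905.1604) = 7183.59 m/s

7183.59


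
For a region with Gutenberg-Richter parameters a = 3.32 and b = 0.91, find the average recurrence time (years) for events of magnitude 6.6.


log10(N) = 3.32 - 0.91*6.6 = -2.686
N = 10^-2.686 = 0.002061
T = 1/N = 1/0.002061 = 485.2885 years

485.2885


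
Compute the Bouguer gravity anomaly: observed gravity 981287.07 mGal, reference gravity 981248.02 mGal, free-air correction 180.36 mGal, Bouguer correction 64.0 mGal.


BA = g_obs - g_ref + FAC - BC
= 981287.07 - 981248.02 + 180.36 - 64.0
= 155.41 mGal

155.41


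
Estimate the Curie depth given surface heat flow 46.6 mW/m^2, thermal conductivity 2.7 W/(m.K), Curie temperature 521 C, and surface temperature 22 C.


T_Curie - T_surf = 521 - 22 = 499 C
Convert q to W/m^2: 46.6 mW/m^2 = 0.0466 W/m^2
d = 499 * 2.7 / 0.0466 = 28912.02 m

28912.02


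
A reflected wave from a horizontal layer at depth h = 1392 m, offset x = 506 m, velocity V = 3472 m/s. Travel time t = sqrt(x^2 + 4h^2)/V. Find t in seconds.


x^2 + 4h^2 = 506^2 + 4*1392^2 = 256036 + 7750656 = 8006692
sqrt(8006692) = 2829.6099
t = 2829.6099 / 3472 = 0.815 s

0.815


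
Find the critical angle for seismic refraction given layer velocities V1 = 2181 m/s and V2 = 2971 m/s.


V1/V2 = 2181/2971 = 0.734096
theta_c = arcsin(0.734096) = 47.2309 degrees

47.2309


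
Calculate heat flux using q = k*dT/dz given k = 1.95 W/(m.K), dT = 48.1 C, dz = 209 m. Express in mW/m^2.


q = k * dT / dz * 1000
= 1.95 * 48.1 / 209 * 1000
= 0.44878 * 1000
= 448.7799 mW/m^2

448.7799


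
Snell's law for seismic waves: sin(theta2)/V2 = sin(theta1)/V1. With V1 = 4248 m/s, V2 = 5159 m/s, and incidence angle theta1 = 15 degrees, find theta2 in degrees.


sin(theta1) = sin(15 deg) = 0.258819
sin(theta2) = V2/V1 * sin(theta1) = 5159/4248 * 0.258819 = 0.314324
theta2 = arcsin(0.314324) = 18.32 degrees

18.32


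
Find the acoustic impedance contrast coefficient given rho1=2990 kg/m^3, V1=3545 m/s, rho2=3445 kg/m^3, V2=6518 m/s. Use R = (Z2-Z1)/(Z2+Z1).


Z1 = 2990 * 3545 = 10599550
Z2 = 3445 * 6518 = 22454510
R = (22454510 - 10599550) / (22454510 + 10599550) = 11854960 / 33054060 = 0.3587

0.3587


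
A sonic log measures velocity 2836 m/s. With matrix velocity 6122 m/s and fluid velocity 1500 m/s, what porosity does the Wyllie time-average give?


1/V - 1/Vm = 1/2836 - 1/6122 = 0.00018926
1/Vf - 1/Vm = 1/1500 - 1/6122 = 0.00050332
phi = 0.00018926 / 0.00050332 = 0.376

0.376


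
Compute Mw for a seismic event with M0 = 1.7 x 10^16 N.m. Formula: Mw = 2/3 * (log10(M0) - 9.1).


log10(M0) = log10(1.7 x 10^16) = 16.2304
Mw = 2/3 * (16.2304 - 9.1)
= 2/3 * 7.1304
= 4.75

4.75


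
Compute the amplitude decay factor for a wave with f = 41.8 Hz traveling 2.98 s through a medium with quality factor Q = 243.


pi*f*t/Q = pi*41.8*2.98/243 = 1.610409
A/A0 = exp(-1.610409) = 0.199806

0.199806


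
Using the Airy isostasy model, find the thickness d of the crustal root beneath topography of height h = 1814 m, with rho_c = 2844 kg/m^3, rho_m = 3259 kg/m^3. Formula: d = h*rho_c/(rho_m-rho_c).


rho_m - rho_c = 3259 - 2844 = 415
d = 1814 * 2844 / 415
= 5159016 / 415
= 12431.36 m

12431.36


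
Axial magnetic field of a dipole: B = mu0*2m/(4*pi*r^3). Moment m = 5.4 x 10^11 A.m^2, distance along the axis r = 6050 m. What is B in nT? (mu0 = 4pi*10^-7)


m = 5.4 x 10^11 = 540000000000 A.m^2
2m = 1080000000000 A.m^2
r^3 = 6050^3 = 221445125000
B = (4pi*10^-7) * 1080000000000 / (4*pi * 221445125000) * 1e9
= 1357168.026351 / 2782761511493.09 * 1e9
= 487.7055 nT

487.7055


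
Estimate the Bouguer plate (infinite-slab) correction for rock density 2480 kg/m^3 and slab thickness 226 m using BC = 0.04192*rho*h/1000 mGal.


BC = 0.04192 * rho * h / 1000
= 0.04192 * 2480 * 226 / 1000
= 23.4953 mGal

23.4953


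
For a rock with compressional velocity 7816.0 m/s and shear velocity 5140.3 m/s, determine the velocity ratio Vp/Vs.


Vp/Vs = 7816.0 / 5140.3
= 1.5205

1.5205


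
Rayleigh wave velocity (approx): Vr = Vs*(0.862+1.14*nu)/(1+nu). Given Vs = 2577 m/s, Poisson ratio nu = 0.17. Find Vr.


Numerator factor = 0.862 + 1.14*0.17 = 1.0558
Denominator = 1 + 0.17 = 1.17
Vr = 2577 * 1.0558 / 1.17 = 2325.47 m/s

2325.47


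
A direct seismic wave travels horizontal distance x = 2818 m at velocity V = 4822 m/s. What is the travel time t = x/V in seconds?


t = x / V
= 2818 / 4822
= 0.5844 s

0.5844


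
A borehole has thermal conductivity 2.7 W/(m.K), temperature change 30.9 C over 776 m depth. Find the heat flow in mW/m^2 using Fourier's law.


q = k * dT / dz * 1000
= 2.7 * 30.9 / 776 * 1000
= 0.107513 * 1000
= 107.5129 mW/m^2

107.5129


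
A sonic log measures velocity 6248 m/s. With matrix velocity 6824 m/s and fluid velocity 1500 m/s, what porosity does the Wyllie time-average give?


1/V - 1/Vm = 1/6248 - 1/6824 = 1.351e-05
1/Vf - 1/Vm = 1/1500 - 1/6824 = 0.00052013
phi = 1.351e-05 / 0.00052013 = 0.026

0.026


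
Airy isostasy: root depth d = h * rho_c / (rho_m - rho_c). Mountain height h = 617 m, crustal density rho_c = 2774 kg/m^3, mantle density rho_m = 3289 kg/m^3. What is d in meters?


rho_m - rho_c = 3289 - 2774 = 515
d = 617 * 2774 / 515
= 1711558 / 515
= 3323.41 m

3323.41


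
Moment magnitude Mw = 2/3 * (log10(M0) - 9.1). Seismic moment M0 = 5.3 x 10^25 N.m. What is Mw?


log10(M0) = log10(5.3 x 10^25) = 25.7243
Mw = 2/3 * (25.7243 - 9.1)
= 2/3 * 16.6243
= 11.08

11.08


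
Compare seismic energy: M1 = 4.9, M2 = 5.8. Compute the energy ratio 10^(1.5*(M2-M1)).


M2 - M1 = 5.8 - 4.9 = 0.9
1.5 * 0.9 = 1.35
ratio = 10^1.35 = 22.39

22.39


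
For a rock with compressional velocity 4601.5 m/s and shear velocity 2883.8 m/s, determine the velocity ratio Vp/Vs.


Vp/Vs = 4601.5 / 2883.8
= 1.5956

1.5956


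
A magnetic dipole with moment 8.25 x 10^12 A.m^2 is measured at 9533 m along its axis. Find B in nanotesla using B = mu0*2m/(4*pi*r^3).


m = 8.25 x 10^12 = 8250000000000 A.m^2
2m = 16500000000000 A.m^2
r^3 = 9533^3 = 866340822437
B = (4pi*10^-7) * 16500000000000 / (4*pi * 866340822437) * 1e9
= 20734511.513693 / 10886759853092.07 * 1e9
= 1904.5622 nT

1904.5622


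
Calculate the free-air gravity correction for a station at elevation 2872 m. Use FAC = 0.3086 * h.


FAC = 0.3086 * h
= 0.3086 * 2872
= 886.2992 mGal

886.2992


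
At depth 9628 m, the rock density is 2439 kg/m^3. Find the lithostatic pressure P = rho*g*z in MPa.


P = rho * g * z / 1e6
= 2439 * 9.81 * 9628 / 1e6
= 230365208.52 / 1e6
= 230.3652 MPa

230.3652


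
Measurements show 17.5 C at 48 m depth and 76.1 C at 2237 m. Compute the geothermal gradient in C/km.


dT = 76.1 - 17.5 = 58.6 C
dz = 2237 - 48 = 2189 m
gradient = dT/dz * 1000 = 58.6/2189 * 1000 = 26.7702 C/km

26.7702


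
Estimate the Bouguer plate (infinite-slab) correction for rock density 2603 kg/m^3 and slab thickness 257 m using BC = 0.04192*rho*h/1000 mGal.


BC = 0.04192 * rho * h / 1000
= 0.04192 * 2603 * 257 / 1000
= 28.0433 mGal

28.0433


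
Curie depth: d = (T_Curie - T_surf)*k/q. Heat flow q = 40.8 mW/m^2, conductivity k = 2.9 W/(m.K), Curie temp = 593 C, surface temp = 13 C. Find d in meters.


T_Curie - T_surf = 593 - 13 = 580 C
Convert q to W/m^2: 40.8 mW/m^2 = 0.0408 W/m^2
d = 580 * 2.9 / 0.0408 = 41225.49 m

41225.49


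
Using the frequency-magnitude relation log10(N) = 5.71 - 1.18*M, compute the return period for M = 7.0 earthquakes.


log10(N) = 5.71 - 1.18*7.0 = -2.55
N = 10^-2.55 = 0.002818
T = 1/N = 1/0.002818 = 354.8134 years

354.8134


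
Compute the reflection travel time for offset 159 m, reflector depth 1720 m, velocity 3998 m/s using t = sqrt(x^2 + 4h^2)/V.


x^2 + 4h^2 = 159^2 + 4*1720^2 = 25281 + 11833600 = 11858881
sqrt(11858881) = 3443.6726
t = 3443.6726 / 3998 = 0.8613 s

0.8613


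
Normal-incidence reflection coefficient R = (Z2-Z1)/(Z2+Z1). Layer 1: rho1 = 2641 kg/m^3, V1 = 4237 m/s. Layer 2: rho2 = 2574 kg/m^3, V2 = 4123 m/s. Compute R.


Z1 = 2641 * 4237 = 11189917
Z2 = 2574 * 4123 = 10612602
R = (10612602 - 11189917) / (10612602 + 11189917) = -577315 / 21802519 = -0.0265

-0.0265


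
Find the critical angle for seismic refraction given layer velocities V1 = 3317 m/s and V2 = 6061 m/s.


V1/V2 = 3317/6061 = 0.547269
theta_c = arcsin(0.547269) = 33.1799 degrees

33.1799


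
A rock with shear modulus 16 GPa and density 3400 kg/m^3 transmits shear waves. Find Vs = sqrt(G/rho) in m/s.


Convert G to Pa: G = 16e9 Pa
Compute G/rho = 16e9 / 3400 = 4705882.3529
Vs = sqrt(4705882.3529) = 2169.3 m/s

2169.3


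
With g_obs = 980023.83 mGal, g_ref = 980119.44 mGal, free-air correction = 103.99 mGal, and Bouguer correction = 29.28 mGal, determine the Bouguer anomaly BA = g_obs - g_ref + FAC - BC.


BA = g_obs - g_ref + FAC - BC
= 980023.83 - 980119.44 + 103.99 - 29.28
= -20.9 mGal

-20.9


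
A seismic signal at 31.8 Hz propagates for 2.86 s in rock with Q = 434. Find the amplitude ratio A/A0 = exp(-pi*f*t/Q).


pi*f*t/Q = pi*31.8*2.86/434 = 0.658345
A/A0 = exp(-0.658345) = 0.517708

0.517708


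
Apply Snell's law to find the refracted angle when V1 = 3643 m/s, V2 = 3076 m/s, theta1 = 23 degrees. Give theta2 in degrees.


sin(theta1) = sin(23 deg) = 0.390731
sin(theta2) = V2/V1 * sin(theta1) = 3076/3643 * 0.390731 = 0.329917
theta2 = arcsin(0.329917) = 19.2638 degrees

19.2638


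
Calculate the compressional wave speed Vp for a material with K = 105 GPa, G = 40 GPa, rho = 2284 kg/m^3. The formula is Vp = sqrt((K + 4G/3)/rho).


First compute the effective modulus:
K + 4G/3 = 105e9 + 4*40e9/3 = 158333333333.33 Pa
Then divide by density:
158333333333.33 / 2284 = 69322825.4524 Pa/(kg/m^3)
Take the square root:
Vp = sqrt(69322825.4524) = 8326.03 m/s

8326.03


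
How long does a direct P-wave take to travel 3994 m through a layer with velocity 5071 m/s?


t = x / V
= 3994 / 5071
= 0.7876 s

0.7876


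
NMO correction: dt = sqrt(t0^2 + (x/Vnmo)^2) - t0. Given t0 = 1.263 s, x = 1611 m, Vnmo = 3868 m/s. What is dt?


x/Vnmo = 1611/3868 = 0.416494
(x/Vnmo)^2 = 0.173468
t0^2 = 1.595169
sqrt(1.595169 + 0.173468) = 1.329901
dt = 1.329901 - 1.263 = 0.066901

0.066901


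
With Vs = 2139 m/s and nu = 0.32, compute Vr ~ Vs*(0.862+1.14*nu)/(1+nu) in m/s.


Numerator factor = 0.862 + 1.14*0.32 = 1.2268
Denominator = 1 + 0.32 = 1.32
Vr = 2139 * 1.2268 / 1.32 = 1987.97 m/s

1987.97


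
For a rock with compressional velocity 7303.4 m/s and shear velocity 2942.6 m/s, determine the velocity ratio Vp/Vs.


Vp/Vs = 7303.4 / 2942.6
= 2.482

2.482


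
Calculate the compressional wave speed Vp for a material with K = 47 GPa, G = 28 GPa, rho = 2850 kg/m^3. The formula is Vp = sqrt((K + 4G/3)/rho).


First compute the effective modulus:
K + 4G/3 = 47e9 + 4*28e9/3 = 84333333333.33 Pa
Then divide by density:
84333333333.33 / 2850 = 29590643.2749 Pa/(kg/m^3)
Take the square root:
Vp = sqrt(29590643.2749) = 5439.73 m/s

5439.73


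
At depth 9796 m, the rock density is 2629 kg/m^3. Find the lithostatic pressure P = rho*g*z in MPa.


P = rho * g * z / 1e6
= 2629 * 9.81 * 9796 / 1e6
= 252643640.04 / 1e6
= 252.6436 MPa

252.6436


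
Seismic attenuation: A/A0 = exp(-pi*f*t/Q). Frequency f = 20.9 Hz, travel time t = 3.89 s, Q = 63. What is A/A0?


pi*f*t/Q = pi*20.9*3.89/63 = 4.0542
A/A0 = exp(-4.0542) = 0.017349

0.017349


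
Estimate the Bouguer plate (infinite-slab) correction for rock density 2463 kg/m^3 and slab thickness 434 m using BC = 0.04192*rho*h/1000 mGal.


BC = 0.04192 * rho * h / 1000
= 0.04192 * 2463 * 434 / 1000
= 44.81 mGal

44.81


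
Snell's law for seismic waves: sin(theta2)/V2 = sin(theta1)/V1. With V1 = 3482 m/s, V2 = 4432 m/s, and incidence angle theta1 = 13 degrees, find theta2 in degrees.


sin(theta1) = sin(13 deg) = 0.224951
sin(theta2) = V2/V1 * sin(theta1) = 4432/3482 * 0.224951 = 0.286325
theta2 = arcsin(0.286325) = 16.6381 degrees

16.6381


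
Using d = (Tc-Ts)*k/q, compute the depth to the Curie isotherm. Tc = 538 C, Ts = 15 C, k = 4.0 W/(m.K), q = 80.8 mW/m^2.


T_Curie - T_surf = 538 - 15 = 523 C
Convert q to W/m^2: 80.8 mW/m^2 = 0.0808 W/m^2
d = 523 * 4.0 / 0.0808 = 25891.09 m

25891.09


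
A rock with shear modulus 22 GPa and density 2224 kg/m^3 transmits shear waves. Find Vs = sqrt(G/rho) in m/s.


Convert G to Pa: G = 22e9 Pa
Compute G/rho = 22e9 / 2224 = 9892086.3309
Vs = sqrt(9892086.3309) = 3145.17 m/s

3145.17


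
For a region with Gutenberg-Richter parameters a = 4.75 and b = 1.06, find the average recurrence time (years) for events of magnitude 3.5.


log10(N) = 4.75 - 1.06*3.5 = 1.04
N = 10^1.04 = 10.964782
T = 1/N = 1/10.964782 = 0.0912 years

0.0912


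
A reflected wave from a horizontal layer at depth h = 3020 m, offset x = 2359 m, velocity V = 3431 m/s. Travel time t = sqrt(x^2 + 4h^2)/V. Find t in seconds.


x^2 + 4h^2 = 2359^2 + 4*3020^2 = 5564881 + 36481600 = 42046481
sqrt(42046481) = 6484.3258
t = 6484.3258 / 3431 = 1.8899 s

1.8899


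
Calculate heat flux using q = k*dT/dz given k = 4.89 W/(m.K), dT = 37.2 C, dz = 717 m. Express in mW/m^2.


q = k * dT / dz * 1000
= 4.89 * 37.2 / 717 * 1000
= 0.253707 * 1000
= 253.7071 mW/m^2

253.7071


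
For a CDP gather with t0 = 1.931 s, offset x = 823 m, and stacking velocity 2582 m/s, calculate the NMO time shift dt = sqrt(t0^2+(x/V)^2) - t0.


x/Vnmo = 823/2582 = 0.318745
(x/Vnmo)^2 = 0.101598
t0^2 = 3.728761
sqrt(3.728761 + 0.101598) = 1.95713
dt = 1.95713 - 1.931 = 0.02613

0.02613


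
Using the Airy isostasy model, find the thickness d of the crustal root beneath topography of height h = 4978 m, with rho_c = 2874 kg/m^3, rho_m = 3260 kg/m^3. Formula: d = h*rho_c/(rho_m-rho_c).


rho_m - rho_c = 3260 - 2874 = 386
d = 4978 * 2874 / 386
= 14306772 / 386
= 37064.18 m

37064.18


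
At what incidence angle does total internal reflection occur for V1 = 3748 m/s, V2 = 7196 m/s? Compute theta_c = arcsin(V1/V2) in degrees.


V1/V2 = 3748/7196 = 0.520845
theta_c = arcsin(0.520845) = 31.3889 degrees

31.3889
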